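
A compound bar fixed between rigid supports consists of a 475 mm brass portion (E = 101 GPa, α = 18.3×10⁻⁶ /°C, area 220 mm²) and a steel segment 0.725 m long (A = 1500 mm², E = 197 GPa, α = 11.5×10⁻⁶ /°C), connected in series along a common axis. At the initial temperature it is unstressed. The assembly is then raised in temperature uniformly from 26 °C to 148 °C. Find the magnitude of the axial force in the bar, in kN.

Free thermal expansion of the whole bar: Σ αᵢΔT Lᵢ = 18.3×10⁻⁶×122×475 + 11.5×10⁻⁶×122×725 = 2.078 mm.
The walls prevent any net length change, so an axial force P (same in every segment) develops. Compatibility: P · Σ Lᵢ/(AᵢEᵢ) = δ_free.
Σ Lᵢ/(AᵢEᵢ) = 475/(220×101×10³) + 725/(1500×197×10³) = 2.383×10⁻⁵ mm/N.
Hence P = δ_free / Σ(L/AE) = 2.078/2.383×10⁻⁵ = 87.18 kN (compressive).

P ≈ 87.2 kN (compressive)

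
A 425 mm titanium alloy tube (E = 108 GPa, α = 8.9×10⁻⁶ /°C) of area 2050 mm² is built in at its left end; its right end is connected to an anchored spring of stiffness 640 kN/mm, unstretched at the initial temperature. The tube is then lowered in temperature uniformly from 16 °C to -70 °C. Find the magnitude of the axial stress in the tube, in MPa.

σ ≈ 45.6 MPa (tensile)

Free thermal contraction: δ_free = αΔT L = 8.9×10⁻⁶ × 86 × 425 = 0.3253 mm.
With a force P in the spring, the elastic change of the tube is PL/(AE) and that of the spring is P/k; compatibility requires their sum to equal δ_free.
P [ L/(AE) + 1/k ] = δ_free → P [ 425/(2050×108×10³) + 1/(640×10³) ] = 0.3253.
P = 0.3253 / 3.482×10⁻⁶ = 93420 N.
σ = P/A = 93420/2050 = 45.57 MPa.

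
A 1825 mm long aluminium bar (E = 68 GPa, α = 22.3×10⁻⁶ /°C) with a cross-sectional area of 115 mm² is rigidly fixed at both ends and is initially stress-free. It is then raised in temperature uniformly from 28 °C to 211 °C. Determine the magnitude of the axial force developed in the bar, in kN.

P ≈ 31.9 kN (compressive)

Full restraint means ε = 0, so the stress is σ = EαΔT = 68×10³ × 22.3×10⁻⁶ × 183 = 277.5 MPa.
Axial force P = σA = 277.5 × 115 = 31910 N = 31.91 kN, compressive.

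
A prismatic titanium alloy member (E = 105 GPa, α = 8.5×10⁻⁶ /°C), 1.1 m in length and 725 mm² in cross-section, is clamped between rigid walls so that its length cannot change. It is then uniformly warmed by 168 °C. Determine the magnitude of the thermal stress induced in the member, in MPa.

σ ≈ 150 MPa (compressive)

The supports are rigid, so the total axial strain is zero. The restrained thermal strain is ε = αΔT = 8.5×10⁻⁶ × 168 = 1428×10⁻⁶.
The stress required to suppress this strain is σ = Eε = 105×10³ × 1428×10⁻⁶ = 149.9 MPa, compressive since the member is trying to expand.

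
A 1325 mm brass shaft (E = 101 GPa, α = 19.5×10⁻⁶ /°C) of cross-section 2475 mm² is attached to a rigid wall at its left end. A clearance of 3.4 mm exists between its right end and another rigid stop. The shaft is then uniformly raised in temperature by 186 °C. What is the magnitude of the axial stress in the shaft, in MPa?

σ ≈ 107 MPa (compressive)

If the wall were absent the shaft would grow by αΔT L = 19.5×10⁻⁶ × 186 × 1325 = 4.806 mm.
After closing the 3.4 mm clearance, 4.806 − 3.4 = 1.406 mm of expansion remains to be suppressed by the wall.
Compatibility: PL/(AE) = 1.406 mm, so σ = P/A = E × (1.406/1325) = 107.2 MPa.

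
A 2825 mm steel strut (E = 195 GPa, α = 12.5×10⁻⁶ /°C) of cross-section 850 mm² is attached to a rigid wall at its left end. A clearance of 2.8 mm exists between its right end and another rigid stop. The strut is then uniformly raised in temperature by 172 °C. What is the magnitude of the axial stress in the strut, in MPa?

σ ≈ 226 MPa (compressive)

Unrestrained expansion: δ_free = αΔT L = 12.5×10⁻⁶ × 172 × 2825 = 6.074 mm.
This exceeds the 2.8 mm gap, so the wall pushes back. The portion of expansion that must be recovered elastically is δ_free − gap = 6.074 − 2.8 = 3.274 mm.
Compatibility: PL/(AE) = 3.274 mm, so σ = P/A = E × (3.274/2825) = 226 MPa.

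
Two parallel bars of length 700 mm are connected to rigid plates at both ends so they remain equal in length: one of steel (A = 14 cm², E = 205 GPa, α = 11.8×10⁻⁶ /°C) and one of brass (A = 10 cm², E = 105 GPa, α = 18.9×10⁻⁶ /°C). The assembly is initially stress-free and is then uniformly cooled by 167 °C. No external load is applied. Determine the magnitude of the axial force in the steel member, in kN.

Equilibrium of a rigid end plate with no external load gives equal and opposite internal forces ±P in the two members. Since α_{brass} > α_{steel}, cooling drives the brass into tension and the steel into compression.
Equating the net (thermal + elastic) strains gives |α₁ − α₂|·ΔT = P·[1/(A₁E₁) + 1/(A₂E₂)].
|α₁ − α₂|·ΔT = 7.1×10⁻⁶ × 167 = 0.001186.
1/(A₁E₁) + 1/(A₂E₂) = 1/(1400×205×10³) + 1/(1000×105×10³) = 1.301×10⁻⁸ N⁻¹.
P = 0.001186 / 1.301×10⁻⁸ = 91150 N = 91.15 kN.

P ≈ 91.2 kN (compressive in the steel)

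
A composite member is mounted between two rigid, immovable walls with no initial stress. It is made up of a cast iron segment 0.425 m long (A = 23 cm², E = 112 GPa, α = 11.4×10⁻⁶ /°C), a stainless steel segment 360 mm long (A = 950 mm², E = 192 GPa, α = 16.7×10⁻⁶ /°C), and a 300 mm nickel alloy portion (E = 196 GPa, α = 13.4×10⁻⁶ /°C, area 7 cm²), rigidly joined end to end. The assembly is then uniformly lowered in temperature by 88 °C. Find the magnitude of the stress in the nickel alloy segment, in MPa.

If the supports were absent, the total length change would be Σ αᵢΔT Lᵢ = 11.4×10⁻⁶×88×425 + 16.7×10⁻⁶×88×360 + 13.4×10⁻⁶×88×300 = 1.309 mm.
Since the ends are fixed, an axial force P builds up, equal in every segment, with P · Σ Lᵢ/(AᵢEᵢ) = δ_free.
Σ Lᵢ/(AᵢEᵢ) = 425/(2300×112×10³) + 360/(950×192×10³) + 300/(700×196×10³) = 5.81×10⁻⁶ mm/N.
P = 1.309 / 5.81×10⁻⁶ = 225300 N = 225.3 kN, tensile.
σ_{nickel alloy} = P / A = 225300 / 700 = 321.9 MPa.

σ ≈ 322 MPa (tensile)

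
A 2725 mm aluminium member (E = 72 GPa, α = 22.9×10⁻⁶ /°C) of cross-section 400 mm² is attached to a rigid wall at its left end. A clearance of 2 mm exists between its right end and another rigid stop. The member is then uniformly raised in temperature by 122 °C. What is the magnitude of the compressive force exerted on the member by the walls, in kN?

Unrestrained expansion: δ_free = αΔT L = 22.9×10⁻⁶ × 122 × 2725 = 7.613 mm.
The gap closes (δ_free > 2 mm) and the wall then resists a further 7.613 − 2 = 5.613 mm of expansion.
That suppressed elongation corresponds to σ = E·Δ/L = 72×10³ × 5.613/2725 = 148.3 MPa.
Force on the wall = σA = 148.3 × 400 mm² = 59.32 kN.

P ≈ 59.3 kN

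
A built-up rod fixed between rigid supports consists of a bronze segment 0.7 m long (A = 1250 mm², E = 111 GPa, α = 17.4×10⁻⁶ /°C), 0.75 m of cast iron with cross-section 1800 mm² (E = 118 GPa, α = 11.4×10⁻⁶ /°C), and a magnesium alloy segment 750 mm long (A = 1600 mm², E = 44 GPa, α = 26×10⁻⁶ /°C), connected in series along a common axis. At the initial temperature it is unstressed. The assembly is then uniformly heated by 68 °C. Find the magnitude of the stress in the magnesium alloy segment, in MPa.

If the supports were absent, the total length change would be Σ αᵢΔT Lᵢ = 17.4×10⁻⁶×68×700 + 11.4×10⁻⁶×68×750 + 26×10⁻⁶×68×750 = 2.736 mm.
The walls prevent any net length change, so an axial force P (same in every segment) develops. Compatibility: P · Σ Lᵢ/(AᵢEᵢ) = δ_free.
The series flexibility is Σ Lᵢ/(AᵢEᵢ) = 700/(1250×111×10³) + 750/(1800×118×10³) + 750/(1600×44×10³) = 1.923×10⁻⁵ mm/N.
So P = 2.736 / 1.923×10⁻⁵ = 142.3 kN, compressive.
σ_{magnesium alloy} = P / A = 142300 / 1600 = 88.91 MPa.

σ ≈ 88.9 MPa (compressive)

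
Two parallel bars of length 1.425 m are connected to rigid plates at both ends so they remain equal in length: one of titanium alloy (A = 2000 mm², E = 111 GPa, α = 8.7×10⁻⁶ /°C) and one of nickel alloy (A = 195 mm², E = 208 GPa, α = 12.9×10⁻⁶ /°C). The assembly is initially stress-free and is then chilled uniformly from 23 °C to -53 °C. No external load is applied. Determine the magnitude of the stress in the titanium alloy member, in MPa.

Both members must finish at the same length. With the larger α, the nickel alloy tends to over-contract; the plates restrain it, putting the nickel alloy in tension and the titanium alloy in compression. With no external load the two internal forces are equal and opposite, magnitude P.
Equating the net (thermal + elastic) strains gives |α₁ − α₂|·ΔT = P·[1/(A₁E₁) + 1/(A₂E₂)].
|α₁ − α₂|·ΔT = 4.2×10⁻⁶ × 76 = 0.0003192.
1/(A₁E₁) + 1/(A₂E₂) = 1/(2000×111×10³) + 1/(195×208×10³) = 2.916×10⁻⁸ N⁻¹.
So P = 0.0003192 / 2.916×10⁻⁸ = 10.95 kN.
σ_{titanium alloy} = P/A₁ = 10950/2000 = 5.473 MPa, compressive.

σ ≈ 5.47 MPa (compressive)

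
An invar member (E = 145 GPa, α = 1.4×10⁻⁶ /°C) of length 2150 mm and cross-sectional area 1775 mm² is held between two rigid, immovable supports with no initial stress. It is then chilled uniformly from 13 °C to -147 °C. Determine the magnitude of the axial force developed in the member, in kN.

P ≈ 57.7 kN (tensile)

Full restraint means ε = 0, so the stress is σ = EαΔT = 145×10³ × 1.4×10⁻⁶ × 160 = 32.48 MPa.
P = AEαΔT = 1775 × 145×10³ × 1.4×10⁻⁶ × 160 = 57.65 kN (tensile).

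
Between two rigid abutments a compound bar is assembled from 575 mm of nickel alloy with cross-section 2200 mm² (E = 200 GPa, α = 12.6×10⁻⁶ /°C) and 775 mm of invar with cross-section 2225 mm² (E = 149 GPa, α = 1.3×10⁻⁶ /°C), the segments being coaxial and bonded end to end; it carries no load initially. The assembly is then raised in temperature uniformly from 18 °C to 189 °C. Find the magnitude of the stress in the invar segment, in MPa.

With the walls removed the bar would change length by δ_free = Σ αᵢΔT Lᵢ = 12.6×10⁻⁶×171×575 + 1.3×10⁻⁶×171×775 = 1.411 mm.
Since the ends are fixed, an axial force P builds up, equal in every segment, with P · Σ Lᵢ/(AᵢEᵢ) = δ_free.
Σ Lᵢ/(AᵢEᵢ) = 575/(2200×200×10³) + 775/(2225×149×10³) = 3.645×10⁻⁶ mm/N.
So P = 1.411 / 3.645×10⁻⁶ = 387.2 kN, compressive.
σ_{invar} = P / A = 387200 / 2225 = 174 MPa.

σ ≈ 174 MPa (compressive)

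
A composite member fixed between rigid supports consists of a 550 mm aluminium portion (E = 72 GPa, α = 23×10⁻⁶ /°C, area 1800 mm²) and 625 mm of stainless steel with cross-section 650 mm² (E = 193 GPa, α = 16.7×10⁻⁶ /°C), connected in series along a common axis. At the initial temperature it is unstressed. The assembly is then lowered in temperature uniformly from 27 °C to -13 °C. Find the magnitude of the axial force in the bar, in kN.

If the supports were absent, the total length change would be Σ αᵢΔT Lᵢ = 23×10⁻⁶×40×550 + 16.7×10⁻⁶×40×625 = 0.9235 mm.
The walls prevent any net length change, so an axial force P (same in every segment) develops. Compatibility: P · Σ Lᵢ/(AᵢEᵢ) = δ_free.
Σ Lᵢ/(AᵢEᵢ) = 550/(1800×72×10³) + 625/(650×193×10³) = 9.226×10⁻⁶ mm/N.
So P = 0.9235 / 9.226×10⁻⁶ = 100.1 kN, tensile.

P ≈ 100 kN (tensile)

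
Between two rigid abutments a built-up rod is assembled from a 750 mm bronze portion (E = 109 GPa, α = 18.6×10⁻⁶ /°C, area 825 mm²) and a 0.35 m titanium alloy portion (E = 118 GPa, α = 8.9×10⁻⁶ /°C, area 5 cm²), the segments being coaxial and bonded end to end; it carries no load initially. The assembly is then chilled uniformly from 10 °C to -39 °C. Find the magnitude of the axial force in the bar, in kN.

P ≈ 58.6 kN (tensile)

Free thermal contraction of the whole bar: Σ αᵢΔT Lᵢ = 18.6×10⁻⁶×49×750 + 8.9×10⁻⁶×49×350 = 0.8362 mm.
The rigid supports impose zero overall length change; the single axial force P common to all segments must satisfy P Σ Lᵢ/(AᵢEᵢ) = δ_free.
Σ Lᵢ/(AᵢEᵢ) = 750/(825×109×10³) + 350/(500×118×10³) = 1.427×10⁻⁵ mm/N.
P = 0.8362 / 1.427×10⁻⁵ = 58590 N = 58.59 kN, tensile.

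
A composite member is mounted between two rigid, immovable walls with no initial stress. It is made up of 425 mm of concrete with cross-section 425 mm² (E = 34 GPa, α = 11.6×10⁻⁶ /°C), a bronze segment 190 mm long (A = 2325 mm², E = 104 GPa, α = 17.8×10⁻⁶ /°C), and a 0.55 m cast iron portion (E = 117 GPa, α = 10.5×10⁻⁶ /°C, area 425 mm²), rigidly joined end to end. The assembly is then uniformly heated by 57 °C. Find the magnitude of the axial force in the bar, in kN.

Free thermal expansion of the whole bar: Σ αᵢΔT Lᵢ = 11.6×10⁻⁶×57×425 + 17.8×10⁻⁶×57×190 + 10.5×10⁻⁶×57×550 = 0.803 mm.
The rigid supports impose zero overall length change; the single axial force P common to all segments must satisfy P Σ Lᵢ/(AᵢEᵢ) = δ_free.
Σ Lᵢ/(AᵢEᵢ) = 425/(425×34×10³) + 190/(2325×104×10³) + 550/(425×117×10³) = 4.126×10⁻⁵ mm/N.
P = 0.803 / 4.126×10⁻⁵ = 19460 N = 19.46 kN, compressive.

P ≈ 19.5 kN (compressive)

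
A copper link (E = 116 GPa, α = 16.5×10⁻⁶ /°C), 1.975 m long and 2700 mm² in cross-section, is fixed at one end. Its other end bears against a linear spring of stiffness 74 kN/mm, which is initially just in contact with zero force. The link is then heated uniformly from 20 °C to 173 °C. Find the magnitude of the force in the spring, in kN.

If the spring were absent the link would lengthen by αΔT L = 16.5×10⁻⁶ × 153 × 1975 = 4.986 mm.
Let P be the compressive force at the spring. The link shortens elastically by PL/(AE) and the spring compresses by P/k; together these equal δ_free.
So P = δ_free / [L/(AE) + 1/k] = 4.986 / [ 1975/(2700×116×10³) + 1/(74×10³) ].
P = 4.986 / 1.982×10⁻⁵ = 251600 N.

P ≈ 252 kN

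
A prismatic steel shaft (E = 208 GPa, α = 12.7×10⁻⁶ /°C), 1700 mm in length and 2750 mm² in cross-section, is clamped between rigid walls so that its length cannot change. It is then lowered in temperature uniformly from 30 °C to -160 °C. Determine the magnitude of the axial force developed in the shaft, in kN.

With zero net strain, σ = E·αΔT = 208 GPa × 12.7×10⁻⁶ × 190 = 501.9 MPa.
P = AEαΔT = 2750 × 208×10³ × 12.7×10⁻⁶ × 190 = 1380 kN (tensile).

P ≈ 1380 kN (tensile)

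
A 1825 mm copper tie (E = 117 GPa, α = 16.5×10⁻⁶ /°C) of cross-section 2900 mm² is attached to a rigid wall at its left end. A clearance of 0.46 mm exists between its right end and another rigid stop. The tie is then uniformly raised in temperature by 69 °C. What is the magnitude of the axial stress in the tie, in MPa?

Free thermal elongation = αΔT L = 16.5×10⁻⁶ × 69 × 1825 = 2.078 mm.
This exceeds the 0.46 mm gap, so the wall pushes back. The portion of expansion that must be recovered elastically is δ_free − gap = 2.078 − 0.46 = 1.618 mm.
So σ = E(δ_free − g)/L = 117×10³ × 1.618/1825 = 103.7 MPa.

σ ≈ 104 MPa (compressive)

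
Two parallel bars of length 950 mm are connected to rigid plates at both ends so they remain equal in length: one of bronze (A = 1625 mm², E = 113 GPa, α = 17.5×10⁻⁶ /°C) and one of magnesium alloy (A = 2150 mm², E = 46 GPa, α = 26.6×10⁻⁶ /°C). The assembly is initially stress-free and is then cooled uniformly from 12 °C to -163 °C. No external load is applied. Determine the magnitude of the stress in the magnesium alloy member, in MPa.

σ ≈ 47.6 MPa (tensile)

The magnesium alloy has the larger α, so on cooling it would change length more than the bronze if both were free. The rigid plates force a common final length, so the magnesium alloy is put into tension and the bronze into compression, with equal and opposite forces P (no external load).
Equating the net (thermal + elastic) strains gives |α₁ − α₂|·ΔT = P·[1/(A₁E₁) + 1/(A₂E₂)].
|α₁ − α₂|·ΔT = 9.1×10⁻⁶ × 175 = 0.001593.
1/(A₁E₁) + 1/(A₂E₂) = 1/(1625×113×10³) + 1/(2150×46×10³) = 1.556×10⁻⁸ N⁻¹.
So P = 0.001593 / 1.556×10⁻⁸ = 102.4 kN.
σ_{magnesium alloy} = P/A₂ = 102400/2150 = 47.61 MPa, tensile.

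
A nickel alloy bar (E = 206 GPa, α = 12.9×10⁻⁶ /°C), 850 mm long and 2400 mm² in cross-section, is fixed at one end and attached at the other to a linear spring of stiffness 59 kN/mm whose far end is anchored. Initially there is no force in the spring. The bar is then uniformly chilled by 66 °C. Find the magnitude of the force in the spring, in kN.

Free thermal contraction: δ_free = αΔT L = 12.9×10⁻⁶ × 66 × 850 = 0.7237 mm.
With a force P in the spring, the elastic change of the bar is PL/(AE) and that of the spring is P/k; compatibility requires their sum to equal δ_free.
So P = δ_free / [L/(AE) + 1/k] = 0.7237 / [ 850/(2400×206×10³) + 1/(59×10³) ].
P = 0.7237 / 1.867×10⁻⁵ = 38770 N.

P ≈ 38.8 kN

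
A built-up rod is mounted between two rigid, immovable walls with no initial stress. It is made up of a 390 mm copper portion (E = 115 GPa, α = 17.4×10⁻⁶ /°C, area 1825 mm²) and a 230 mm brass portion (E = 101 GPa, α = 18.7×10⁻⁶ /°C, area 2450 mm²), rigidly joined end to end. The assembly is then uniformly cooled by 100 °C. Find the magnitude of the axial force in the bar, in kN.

With the walls removed the bar would change length by δ_free = Σ αᵢΔT Lᵢ = 17.4×10⁻⁶×100×390 + 18.7×10⁻⁶×100×230 = 1.109 mm.
The walls prevent any net length change, so an axial force P (same in every segment) develops. Compatibility: P · Σ Lᵢ/(AᵢEᵢ) = δ_free.
The series flexibility is Σ Lᵢ/(AᵢEᵢ) = 390/(1825×115×10³) + 230/(2450×101×10³) = 2.788×10⁻⁶ mm/N.
Hence P = δ_free / Σ(L/AE) = 1.109/2.788×10⁻⁶ = 397.7 kN (tensile).

P ≈ 398 kN (tensile)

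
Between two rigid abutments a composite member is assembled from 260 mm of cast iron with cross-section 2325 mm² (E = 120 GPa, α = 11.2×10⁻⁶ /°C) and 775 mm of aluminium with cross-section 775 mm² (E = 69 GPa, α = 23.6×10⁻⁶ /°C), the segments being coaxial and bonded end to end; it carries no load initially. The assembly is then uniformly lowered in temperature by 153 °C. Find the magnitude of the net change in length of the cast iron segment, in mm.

If the supports were absent, the total length change would be Σ αᵢΔT Lᵢ = 11.2×10⁻⁶×153×260 + 23.6×10⁻⁶×153×775 = 3.244 mm.
Since the ends are fixed, an axial force P builds up, equal in every segment, with P · Σ Lᵢ/(AᵢEᵢ) = δ_free.
The series flexibility is Σ Lᵢ/(AᵢEᵢ) = 260/(2325×120×10³) + 775/(775×69×10³) = 1.542×10⁻⁵ mm/N.
Hence P = δ_free / Σ(L/AE) = 3.244/1.542×10⁻⁵ = 210.3 kN (tensile).
For the cast iron segment, free thermal change = 11.2×10⁻⁶×153×260 = 0.4455 mm and elastic change from P = 210300×260/(2325×120×10³) = 0.196 mm; these oppose, so the net change is 0.25 mm (segment shortens).

|ΔL| ≈ 0.25 mm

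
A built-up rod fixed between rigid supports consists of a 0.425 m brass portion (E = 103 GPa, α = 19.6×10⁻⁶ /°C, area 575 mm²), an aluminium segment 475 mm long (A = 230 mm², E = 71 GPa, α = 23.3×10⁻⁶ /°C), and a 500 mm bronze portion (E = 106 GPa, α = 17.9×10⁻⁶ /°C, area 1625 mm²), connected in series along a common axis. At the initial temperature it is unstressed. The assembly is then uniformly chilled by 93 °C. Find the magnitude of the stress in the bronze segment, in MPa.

Free thermal contraction of the whole bar: Σ αᵢΔT Lᵢ = 19.6×10⁻⁶×93×425 + 23.3×10⁻⁶×93×475 + 17.9×10⁻⁶×93×500 = 2.636 mm.
The walls prevent any net length change, so an axial force P (same in every segment) develops. Compatibility: P · Σ Lᵢ/(AᵢEᵢ) = δ_free.
Σ Lᵢ/(AᵢEᵢ) = 425/(575×103×10³) + 475/(230×71×10³) + 500/(1625×106×10³) = 3.917×10⁻⁵ mm/N.
So P = 2.636 / 3.917×10⁻⁵ = 67.31 kN, tensile.
σ_{bronze} = P / A = 67310 / 1625 = 41.42 MPa.

σ ≈ 41.4 MPa (tensile)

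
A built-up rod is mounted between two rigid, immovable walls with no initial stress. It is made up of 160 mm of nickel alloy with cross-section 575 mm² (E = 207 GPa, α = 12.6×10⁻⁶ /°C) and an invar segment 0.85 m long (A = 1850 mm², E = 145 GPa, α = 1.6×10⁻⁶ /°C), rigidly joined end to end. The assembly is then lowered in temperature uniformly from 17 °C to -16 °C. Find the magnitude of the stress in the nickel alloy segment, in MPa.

If the supports were absent, the total length change would be Σ αᵢΔT Lᵢ = 12.6×10⁻⁶×33×160 + 1.6×10⁻⁶×33×850 = 0.1114 mm.
The walls prevent any net length change, so an axial force P (same in every segment) develops. Compatibility: P · Σ Lᵢ/(AᵢEᵢ) = δ_free.
The series flexibility is Σ Lᵢ/(AᵢEᵢ) = 160/(575×207×10³) + 850/(1850×145×10³) = 4.513×10⁻⁶ mm/N.
So P = 0.1114 / 4.513×10⁻⁶ = 24.69 kN, tensile.
σ_{nickel alloy} = P / A = 24690 / 575 = 42.93 MPa.

σ ≈ 42.9 MPa (tensile)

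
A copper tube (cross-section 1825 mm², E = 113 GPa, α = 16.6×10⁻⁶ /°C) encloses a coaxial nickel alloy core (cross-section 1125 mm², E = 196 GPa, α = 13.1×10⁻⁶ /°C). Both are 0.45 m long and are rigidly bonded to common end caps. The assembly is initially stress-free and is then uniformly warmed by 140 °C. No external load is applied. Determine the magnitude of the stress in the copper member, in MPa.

The copper has the larger α, so on heating it would change length more than the nickel alloy if both were free. The rigid plates force a common final length, so the copper is put into compression and the nickel alloy into tension, with equal and opposite forces P (no external load).
Compatibility of the two members (thermal + elastic change equal): (α₁ − α₂)ΔT = P·[1/(A₁E₁) + 1/(A₂E₂)].
|α₁ − α₂|·ΔT = 3.5×10⁻⁶ × 140 = 0.00049.
1/(A₁E₁) + 1/(A₂E₂) = 1/(1825×113×10³) + 1/(1125×196×10³) = 9.384×10⁻⁹ N⁻¹.
P = 0.00049 / 9.384×10⁻⁹ = 52220 N = 52.22 kN.
σ_{copper} = P/A₁ = 52220/1825 = 28.61 MPa, compressive.

σ ≈ 28.6 MPa (compressive)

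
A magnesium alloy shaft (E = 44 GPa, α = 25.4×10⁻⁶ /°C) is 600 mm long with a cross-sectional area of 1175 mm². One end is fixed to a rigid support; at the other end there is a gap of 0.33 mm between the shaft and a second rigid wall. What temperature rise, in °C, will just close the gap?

Contact occurs when the free expansion equals the gap: αΔT L = 0.33 mm.
ΔT = 0.33 / (25.4×10⁻⁶ × 600) = 21.65 °C.

ΔT ≈ 21.7 °C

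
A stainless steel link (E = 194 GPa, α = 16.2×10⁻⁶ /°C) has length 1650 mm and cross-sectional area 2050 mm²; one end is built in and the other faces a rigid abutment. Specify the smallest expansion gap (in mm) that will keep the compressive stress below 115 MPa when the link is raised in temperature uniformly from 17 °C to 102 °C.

Free expansion if unrestrained: δ_free = αΔT L = 16.2×10⁻⁶ × 85 × 1650 = 2.272 mm.
A stress of 115 MPa corresponds to the wall pushing the link back by σL/E = 115×1650/(194×10³) = 0.9781 mm.
So the gap has to take up the difference, g_min = δ_free − σL/E = 2.272 − 0.9781 = 1.294 mm.

g ≈ 1.29 mm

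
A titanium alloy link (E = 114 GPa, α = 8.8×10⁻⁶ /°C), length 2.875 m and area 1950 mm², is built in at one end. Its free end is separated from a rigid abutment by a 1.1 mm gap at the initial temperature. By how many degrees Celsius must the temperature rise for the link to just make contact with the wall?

ΔT ≈ 43.5 °C

Contact occurs when the free expansion equals the gap: αΔT L = 1.1 mm.
So ΔT = g/(αL) = 1.1/(8.8×10⁻⁶ × 2875) = 43.48 °C.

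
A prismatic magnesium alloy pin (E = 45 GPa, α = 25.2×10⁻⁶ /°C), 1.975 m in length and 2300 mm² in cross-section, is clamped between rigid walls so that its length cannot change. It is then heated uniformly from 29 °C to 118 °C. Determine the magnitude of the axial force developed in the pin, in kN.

Full restraint means ε = 0, so the stress is σ = EαΔT = 45×10³ × 25.2×10⁻⁶ × 89 = 100.9 MPa.
Axial force P = σA = 100.9 × 2300 = 232100 N = 232.1 kN, compressive.

P ≈ 232 kN (compressive)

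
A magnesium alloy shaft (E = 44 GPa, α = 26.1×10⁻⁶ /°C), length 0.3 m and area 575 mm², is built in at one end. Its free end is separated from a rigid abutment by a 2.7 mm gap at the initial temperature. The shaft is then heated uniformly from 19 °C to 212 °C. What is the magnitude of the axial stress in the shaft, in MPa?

σ ≈ 0 MPa

Unrestrained expansion: δ_free = αΔT L = 26.1×10⁻⁶ × 193 × 300 = 1.511 mm.
Since δ_free = 1.51 mm is less than the 2.7 mm gap, the shaft never touches the wall. No axial force develops.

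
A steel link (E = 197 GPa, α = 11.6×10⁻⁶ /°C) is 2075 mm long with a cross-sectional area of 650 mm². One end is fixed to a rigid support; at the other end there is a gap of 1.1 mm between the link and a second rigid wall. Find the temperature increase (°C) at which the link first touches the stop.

Contact occurs when the free expansion equals the gap: αΔT L = 1.1 mm.
So ΔT = g/(αL) = 1.1/(11.6×10⁻⁶ × 2075) = 45.7 °C.

ΔT ≈ 45.7 °C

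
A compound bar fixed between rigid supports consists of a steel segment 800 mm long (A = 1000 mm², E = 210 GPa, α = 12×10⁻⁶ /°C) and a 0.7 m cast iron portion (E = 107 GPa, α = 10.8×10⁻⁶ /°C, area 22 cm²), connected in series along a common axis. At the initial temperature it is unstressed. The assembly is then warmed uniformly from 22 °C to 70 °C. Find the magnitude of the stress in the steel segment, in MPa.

σ ≈ 121 MPa (compressive)

With the walls removed the bar would change length by δ_free = Σ αᵢΔT Lᵢ = 12×10⁻⁶×48×800 + 10.8×10⁻⁶×48×700 = 0.8237 mm.
The walls prevent any net length change, so an axial force P (same in every segment) develops. Compatibility: P · Σ Lᵢ/(AᵢEᵢ) = δ_free.
The series flexibility is Σ Lᵢ/(AᵢEᵢ) = 800/(1000×210×10³) + 700/(2200×107×10³) = 6.783×10⁻⁶ mm/N.
P = 0.8237 / 6.783×10⁻⁶ = 121400 N = 121.4 kN, compressive.
σ_{steel} = P / A = 121400 / 1000 = 121.4 MPa.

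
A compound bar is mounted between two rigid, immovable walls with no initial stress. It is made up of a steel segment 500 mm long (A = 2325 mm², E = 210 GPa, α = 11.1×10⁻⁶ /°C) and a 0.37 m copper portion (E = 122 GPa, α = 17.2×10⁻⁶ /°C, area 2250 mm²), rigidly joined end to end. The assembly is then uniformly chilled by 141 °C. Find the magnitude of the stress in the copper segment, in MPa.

σ ≈ 315 MPa (tensile)

Free thermal contraction of the whole bar: Σ αᵢΔT Lᵢ = 11.1×10⁻⁶×141×500 + 17.2×10⁻⁶×141×370 = 1.68 mm.
The walls prevent any net length change, so an axial force P (same in every segment) develops. Compatibility: P · Σ Lᵢ/(AᵢEᵢ) = δ_free.
The series flexibility is Σ Lᵢ/(AᵢEᵢ) = 500/(2325×210×10³) + 370/(2250×122×10³) = 2.372×10⁻⁶ mm/N.
So P = 1.68 / 2.372×10⁻⁶ = 708.2 kN, tensile.
σ_{copper} = P / A = 708200 / 2250 = 314.8 MPa.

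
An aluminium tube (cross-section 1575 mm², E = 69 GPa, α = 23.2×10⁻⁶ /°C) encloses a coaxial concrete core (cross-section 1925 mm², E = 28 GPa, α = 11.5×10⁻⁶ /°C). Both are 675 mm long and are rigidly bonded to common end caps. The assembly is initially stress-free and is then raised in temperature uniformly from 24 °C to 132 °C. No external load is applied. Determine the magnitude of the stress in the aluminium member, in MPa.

Equilibrium of a rigid end plate with no external load gives equal and opposite internal forces ±P in the two members. Since α_{aluminium} > α_{concrete}, heating drives the aluminium into compression and the concrete into tension.
Equating the net (thermal + elastic) strains gives |α₁ − α₂|·ΔT = P·[1/(A₁E₁) + 1/(A₂E₂)].
|α₁ − α₂|·ΔT = 11.7×10⁻⁶ × 108 = 0.001264.
1/(A₁E₁) + 1/(A₂E₂) = 1/(1575×69×10³) + 1/(1925×28×10³) = 2.775×10⁻⁸ N⁻¹.
P = 0.001264 / 2.775×10⁻⁸ = 45530 N = 45.53 kN.
σ_{aluminium} = P/A₁ = 45530/1575 = 28.91 MPa, compressive.

σ ≈ 28.9 MPa (compressive)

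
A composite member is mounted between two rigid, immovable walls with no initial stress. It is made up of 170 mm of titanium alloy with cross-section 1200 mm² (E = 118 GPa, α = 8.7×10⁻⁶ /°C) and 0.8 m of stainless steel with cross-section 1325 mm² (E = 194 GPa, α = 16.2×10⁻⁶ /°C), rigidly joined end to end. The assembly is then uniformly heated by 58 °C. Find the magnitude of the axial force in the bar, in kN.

Free thermal expansion of the whole bar: Σ αᵢΔT Lᵢ = 8.7×10⁻⁶×58×170 + 16.2×10⁻⁶×58×800 = 0.8375 mm.
Since the ends are fixed, an axial force P builds up, equal in every segment, with P · Σ Lᵢ/(AᵢEᵢ) = δ_free.
Σ Lᵢ/(AᵢEᵢ) = 170/(1200×118×10³) + 800/(1325×194×10³) = 4.313×10⁻⁶ mm/N.
Hence P = δ_free / Σ(L/AE) = 0.8375/4.313×10⁻⁶ = 194.2 kN (compressive).

P ≈ 194 kN (compressive)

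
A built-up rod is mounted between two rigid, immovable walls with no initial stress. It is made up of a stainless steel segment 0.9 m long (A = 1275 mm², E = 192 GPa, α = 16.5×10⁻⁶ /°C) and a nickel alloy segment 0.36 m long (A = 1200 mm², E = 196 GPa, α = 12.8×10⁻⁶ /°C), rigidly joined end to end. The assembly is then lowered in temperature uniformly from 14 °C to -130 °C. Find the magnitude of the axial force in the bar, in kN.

Free thermal contraction of the whole bar: Σ αᵢΔT Lᵢ = 16.5×10⁻⁶×144×900 + 12.8×10⁻⁶×144×360 = 2.802 mm.
The rigid supports impose zero overall length change; the single axial force P common to all segments must satisfy P Σ Lᵢ/(AᵢEᵢ) = δ_free.
The series flexibility is Σ Lᵢ/(AᵢEᵢ) = 900/(1275×192×10³) + 360/(1200×196×10³) = 5.207×10⁻⁶ mm/N.
Hence P = δ_free / Σ(L/AE) = 2.802/5.207×10⁻⁶ = 538.1 kN (tensile).

P ≈ 538 kN (tensile)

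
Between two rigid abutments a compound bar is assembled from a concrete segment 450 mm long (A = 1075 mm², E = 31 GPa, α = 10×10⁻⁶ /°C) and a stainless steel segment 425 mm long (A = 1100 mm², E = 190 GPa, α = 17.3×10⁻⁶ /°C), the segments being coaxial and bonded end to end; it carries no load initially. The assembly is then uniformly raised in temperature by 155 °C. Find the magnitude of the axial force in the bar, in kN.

If the supports were absent, the total length change would be Σ αᵢΔT Lᵢ = 10×10⁻⁶×155×450 + 17.3×10⁻⁶×155×425 = 1.837 mm.
The walls prevent any net length change, so an axial force P (same in every segment) develops. Compatibility: P · Σ Lᵢ/(AᵢEᵢ) = δ_free.
The series flexibility is Σ Lᵢ/(AᵢEᵢ) = 450/(1075×31×10³) + 425/(1100×190×10³) = 1.554×10⁻⁵ mm/N.
P = 1.837 / 1.554×10⁻⁵ = 118200 N = 118.2 kN, compressive.

P ≈ 118 kN (compressive)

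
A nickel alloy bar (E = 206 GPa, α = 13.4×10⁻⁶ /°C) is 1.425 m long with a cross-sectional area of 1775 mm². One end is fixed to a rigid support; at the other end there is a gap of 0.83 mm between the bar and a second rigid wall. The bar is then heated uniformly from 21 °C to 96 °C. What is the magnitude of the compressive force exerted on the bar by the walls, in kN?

Free thermal elongation = αΔT L = 13.4×10⁻⁶ × 75 × 1425 = 1.432 mm.
This exceeds the 0.83 mm gap, so the wall pushes back. The portion of expansion that must be recovered elastically is δ_free − gap = 1.432 − 0.83 = 0.6021 mm.
Compatibility: PL/(AE) = 0.6021 mm, so σ = P/A = E × (0.6021/1425) = 87.04 MPa.
P = σA = 87.04 × 1775 = 154.5 kN.

P ≈ 155 kN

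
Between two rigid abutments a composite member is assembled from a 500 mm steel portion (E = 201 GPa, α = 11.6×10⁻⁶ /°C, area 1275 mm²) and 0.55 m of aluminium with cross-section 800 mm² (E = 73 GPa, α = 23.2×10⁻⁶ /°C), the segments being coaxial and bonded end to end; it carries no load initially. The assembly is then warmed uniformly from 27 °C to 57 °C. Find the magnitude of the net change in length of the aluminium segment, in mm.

Free thermal expansion of the whole bar: Σ αᵢΔT Lᵢ = 11.6×10⁻⁶×30×500 + 23.2×10⁻⁶×30×550 = 0.5568 mm.
The rigid supports impose zero overall length change; the single axial force P common to all segments must satisfy P Σ Lᵢ/(AᵢEᵢ) = δ_free.
The series flexibility is Σ Lᵢ/(AᵢEᵢ) = 500/(1275×201×10³) + 550/(800×73×10³) = 1.137×10⁻⁵ mm/N.
So P = 0.5568 / 1.137×10⁻⁵ = 48.98 kN, compressive.
For the aluminium segment, free thermal change = 23.2×10⁻⁶×30×550 = 0.3828 mm and elastic change from P = 48980×550/(800×73×10³) = 0.4612 mm; these oppose, so the net change is 0.0784 mm (segment shortens).

|ΔL| ≈ 0.0784 mm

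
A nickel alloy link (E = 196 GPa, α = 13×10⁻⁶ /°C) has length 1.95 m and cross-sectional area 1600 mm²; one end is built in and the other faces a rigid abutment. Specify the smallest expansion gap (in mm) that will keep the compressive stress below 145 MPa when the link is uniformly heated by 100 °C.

g ≈ 1.09 mm

With no wall the link would lengthen by αΔT L = 13×10⁻⁶ × 100 × 1950 = 2.535 mm.
A stress of 145 MPa corresponds to the wall pushing the link back by σL/E = 145×1950/(196×10³) = 1.443 mm.
The gap must absorb the remainder: g_min = 2.535 − 1.443 = 1.092 mm.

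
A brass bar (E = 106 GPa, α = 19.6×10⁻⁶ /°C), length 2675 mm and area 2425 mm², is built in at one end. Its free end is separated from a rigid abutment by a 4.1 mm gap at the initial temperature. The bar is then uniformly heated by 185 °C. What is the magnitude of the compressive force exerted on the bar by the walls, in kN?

Free thermal elongation = αΔT L = 19.6×10⁻⁶ × 185 × 2675 = 9.7 mm.
This exceeds the 4.1 mm gap, so the wall pushes back. The portion of expansion that must be recovered elastically is δ_free − gap = 9.7 − 4.1 = 5.6 mm.
So σ = E(δ_free − g)/L = 106×10³ × 5.6/2675 = 221.9 MPa.
P = σA = 221.9 × 2425 = 538.1 kN.

P ≈ 538 kN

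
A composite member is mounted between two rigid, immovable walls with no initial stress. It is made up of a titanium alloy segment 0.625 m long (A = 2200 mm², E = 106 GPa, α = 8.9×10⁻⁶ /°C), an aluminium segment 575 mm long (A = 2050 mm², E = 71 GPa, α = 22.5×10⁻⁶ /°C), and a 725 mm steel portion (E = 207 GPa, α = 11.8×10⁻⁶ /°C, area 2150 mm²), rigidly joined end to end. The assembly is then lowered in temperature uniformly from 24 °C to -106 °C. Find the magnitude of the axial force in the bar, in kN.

Free thermal contraction of the whole bar: Σ αᵢΔT Lᵢ = 8.9×10⁻⁶×130×625 + 22.5×10⁻⁶×130×575 + 11.8×10⁻⁶×130×725 = 3.517 mm.
The rigid supports impose zero overall length change; the single axial force P common to all segments must satisfy P Σ Lᵢ/(AᵢEᵢ) = δ_free.
The series flexibility is Σ Lᵢ/(AᵢEᵢ) = 625/(2200×106×10³) + 575/(2050×71×10³) + 725/(2150×207×10³) = 8.26×10⁻⁶ mm/N.
Hence P = δ_free / Σ(L/AE) = 3.517/8.26×10⁻⁶ = 425.8 kN (tensile).

P ≈ 426 kN (tensile)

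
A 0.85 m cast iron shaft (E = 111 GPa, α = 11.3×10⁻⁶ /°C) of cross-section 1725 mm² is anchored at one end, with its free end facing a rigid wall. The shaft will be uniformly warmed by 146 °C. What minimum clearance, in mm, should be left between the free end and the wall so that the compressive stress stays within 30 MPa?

g ≈ 1.17 mm

Free expansion if unrestrained: δ_free = αΔT L = 11.3×10⁻⁶ × 146 × 850 = 1.402 mm.
At the allowable stress the elastic shortening the wall may impose is σL/E = 30 × 850 / (111×10³) = 0.2297 mm.
The gap must absorb the remainder: g_min = 1.402 − 0.2297 = 1.173 mm.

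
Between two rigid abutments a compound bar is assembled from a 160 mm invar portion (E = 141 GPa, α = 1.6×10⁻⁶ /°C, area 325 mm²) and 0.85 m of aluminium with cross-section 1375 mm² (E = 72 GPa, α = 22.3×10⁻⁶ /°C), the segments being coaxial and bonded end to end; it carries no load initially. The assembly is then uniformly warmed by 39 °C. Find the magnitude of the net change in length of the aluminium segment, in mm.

|ΔL| ≈ 0.207 mm

With the walls removed the bar would change length by δ_free = Σ αᵢΔT Lᵢ = 1.6×10⁻⁶×39×160 + 22.3×10⁻⁶×39×850 = 0.7492 mm.
Since the ends are fixed, an axial force P builds up, equal in every segment, with P · Σ Lᵢ/(AᵢEᵢ) = δ_free.
Σ Lᵢ/(AᵢEᵢ) = 160/(325×141×10³) + 850/(1375×72×10³) = 1.208×10⁻⁵ mm/N.
P = 0.7492 / 1.208×10⁻⁵ = 62040 N = 62.04 kN, compressive.
For the aluminium segment, free thermal change = 22.3×10⁻⁶×39×850 = 0.7392 mm and elastic change from P = 62040×850/(1375×72×10³) = 0.5326 mm; these oppose, so the net change is 0.207 mm (segment lengthens).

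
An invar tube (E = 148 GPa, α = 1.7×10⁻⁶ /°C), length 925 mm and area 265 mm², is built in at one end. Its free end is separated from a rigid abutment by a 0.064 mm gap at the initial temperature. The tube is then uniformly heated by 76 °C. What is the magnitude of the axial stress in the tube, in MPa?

σ ≈ 8.88 MPa (compressive)

If the wall were absent the tube would grow by αΔT L = 1.7×10⁻⁶ × 76 × 925 = 0.1195 mm.
This exceeds the 0.064 mm gap, so the wall pushes back. The portion of expansion that must be recovered elastically is δ_free − gap = 0.1195 − 0.064 = 0.05551 mm.
That suppressed elongation corresponds to σ = E·Δ/L = 148×10³ × 0.05551/925 = 8.882 MPa.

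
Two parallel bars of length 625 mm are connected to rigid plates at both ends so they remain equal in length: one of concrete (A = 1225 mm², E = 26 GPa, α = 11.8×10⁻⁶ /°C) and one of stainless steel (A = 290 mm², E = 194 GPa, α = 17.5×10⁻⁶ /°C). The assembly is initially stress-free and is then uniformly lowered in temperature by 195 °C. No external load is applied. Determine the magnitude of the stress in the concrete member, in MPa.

Equilibrium of a rigid end plate with no external load gives equal and opposite internal forces ±P in the two members. Since α_{stainless steel} > α_{concrete}, cooling drives the stainless steel into tension and the concrete into compression.
Compatibility of the two members (thermal + elastic change equal): (α₁ − α₂)ΔT = P·[1/(A₁E₁) + 1/(A₂E₂)].
|α₁ − α₂|·ΔT = 5.7×10⁻⁶ × 195 = 0.001111.
1/(A₁E₁) + 1/(A₂E₂) = 1/(1225×26×10³) + 1/(290×194×10³) = 4.917×10⁻⁸ N⁻¹.
So P = 0.001111 / 4.917×10⁻⁸ = 22.6 kN.
σ_{concrete} = P/A₁ = 22600/1225 = 18.45 MPa, compressive.

σ ≈ 18.5 MPa (compressive)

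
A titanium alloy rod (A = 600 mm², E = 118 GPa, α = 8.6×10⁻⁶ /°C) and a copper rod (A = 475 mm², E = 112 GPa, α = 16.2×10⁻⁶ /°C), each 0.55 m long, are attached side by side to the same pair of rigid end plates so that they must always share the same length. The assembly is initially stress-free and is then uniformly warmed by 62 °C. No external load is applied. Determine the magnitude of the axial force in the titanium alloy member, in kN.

The copper has the larger α, so on heating it would change length more than the titanium alloy if both were free. The rigid plates force a common final length, so the copper is put into compression and the titanium alloy into tension, with equal and opposite forces P (no external load).
Setting the final lengths equal and cancelling L: (α₁ − α₂)ΔT = P/(A₁E₁) + P/(A₂E₂).
|α₁ − α₂|·ΔT = 7.6×10⁻⁶ × 62 = 0.0004712.
1/(A₁E₁) + 1/(A₂E₂) = 1/(600×118×10³) + 1/(475×112×10³) = 3.292×10⁻⁸ N⁻¹.
So P = 0.0004712 / 3.292×10⁻⁸ = 14.31 kN.

P ≈ 14.3 kN (tensile in the titanium alloy)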